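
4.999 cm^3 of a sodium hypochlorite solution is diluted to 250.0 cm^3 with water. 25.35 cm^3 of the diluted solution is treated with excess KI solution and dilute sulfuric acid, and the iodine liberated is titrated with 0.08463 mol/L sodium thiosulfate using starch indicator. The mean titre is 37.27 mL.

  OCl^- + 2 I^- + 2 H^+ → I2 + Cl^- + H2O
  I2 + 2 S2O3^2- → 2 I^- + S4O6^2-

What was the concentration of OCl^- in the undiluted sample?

3.111 mol/L

n(S2O3^2-) = 0.03727 × 0.08463 = 3.154 × 10^-3 mol
n(I2) = n(S2O3^2-)/2 = 1.577 × 10^-3 mol
n(OCl^-) in the aliquot = 1.577 × 10^-3 mol (1:1 ratio)
[OCl^-]_dilute = 1.577 × 10^-3 / 0.02535 = 0.06221 mol/L
[OCl^-]_original = 0.06221 × 250.0/4.999 = 3.111 mol/L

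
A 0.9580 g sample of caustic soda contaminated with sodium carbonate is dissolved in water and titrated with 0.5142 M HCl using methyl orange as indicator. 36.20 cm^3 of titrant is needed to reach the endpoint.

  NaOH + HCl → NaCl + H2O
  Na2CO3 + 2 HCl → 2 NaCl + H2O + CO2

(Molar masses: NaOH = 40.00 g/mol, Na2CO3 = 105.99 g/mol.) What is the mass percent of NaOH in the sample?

9.141 %

n(HCl) = 0.03620 × 0.5142 = 0.01861 mol
Let x = n(NaOH), y = n(Na2CO3).
Titrant: 1x + 2y = 0.01861;  mass: 40.00x + 105.99y = 0.9580
Solving, x = 2.189 × 10^-3 mol, y = 8.212 × 10^-3 mol
mass of NaOH = 2.189 × 10^-3 × 40.00 = 0.08758 g
% NaOH = 0.08758 / 0.9580 × 100 = 9.141 %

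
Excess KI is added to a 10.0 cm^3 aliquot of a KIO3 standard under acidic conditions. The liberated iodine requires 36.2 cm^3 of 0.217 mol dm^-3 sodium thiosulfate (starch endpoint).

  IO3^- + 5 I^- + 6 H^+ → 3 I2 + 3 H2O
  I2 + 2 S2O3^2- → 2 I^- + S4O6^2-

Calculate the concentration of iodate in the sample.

n(S2O3^2-) = 0.0362 × 0.217 = 7.86 × 10^-3 mol
n(I2) = n(S2O3^2-)/2 = 3.93 × 10^-3 mol
From the 1:3 ratio, n(IO3^-) in the aliquot = 1/3 × 3.93 × 10^-3 = 1.31 × 10^-3 mol
[IO3^-] = 1.31 × 10^-3 / 0.0100 = 0.131 mol/L

0.131 mol/L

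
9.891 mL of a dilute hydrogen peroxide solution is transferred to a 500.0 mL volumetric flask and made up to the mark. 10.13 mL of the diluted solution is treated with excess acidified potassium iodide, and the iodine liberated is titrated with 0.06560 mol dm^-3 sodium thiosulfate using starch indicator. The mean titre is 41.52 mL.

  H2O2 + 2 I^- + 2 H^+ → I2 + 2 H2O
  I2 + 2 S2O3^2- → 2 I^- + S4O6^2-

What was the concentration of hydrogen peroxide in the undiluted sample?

6.796 mol/L

n(S2O3^2-) = 0.04152 × 0.06560 = 2.724 × 10^-3 mol
n(I2) = n(S2O3^2-)/2 = 1.362 × 10^-3 mol
n(H2O2) in the aliquot = 1.362 × 10^-3 mol (1:1 ratio)
[H2O2]_dilute = 1.362 × 10^-3 / 0.01013 = 0.1344 mol/L
[H2O2]_original = 0.1344 × 500.0/9.891 = 6.796 mol/L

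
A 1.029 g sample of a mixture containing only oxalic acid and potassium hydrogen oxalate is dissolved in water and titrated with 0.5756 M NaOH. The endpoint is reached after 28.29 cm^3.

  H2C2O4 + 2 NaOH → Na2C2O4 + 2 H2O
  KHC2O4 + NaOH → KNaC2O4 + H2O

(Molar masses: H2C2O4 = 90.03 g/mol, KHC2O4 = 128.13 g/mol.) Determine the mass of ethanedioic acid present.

n(NaOH) = 0.02829 × 0.5756 = 0.01628 mol
Let x = n(H2C2O4), y = n(KHC2O4).
Titrant: 2x + 1y = 0.01628;  mass: 90.03x + 128.13y = 1.029
Solving, x = 6.361 × 10^-3 mol, y = 3.561 × 10^-3 mol
mass of H2C2O4 = 6.361 × 10^-3 × 90.03 = 0.5727 g

0.5727 g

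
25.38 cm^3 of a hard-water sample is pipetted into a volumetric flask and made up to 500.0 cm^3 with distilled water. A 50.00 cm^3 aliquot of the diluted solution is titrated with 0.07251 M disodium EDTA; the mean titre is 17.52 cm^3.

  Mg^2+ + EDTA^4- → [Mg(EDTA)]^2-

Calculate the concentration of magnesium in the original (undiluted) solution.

0.5005 M

n(EDTA) = 0.01752 × 0.07251 = 1.270 × 10^-3 mol
n(Mg2+) in the aliquot = 1.270 × 10^-3 mol (1:1 ratio)
[Mg2+]_dilute = 1.270 × 10^-3 / 0.05000 = 0.02541 mol/L
Dilution factor = 500.0 / 25.38 = 19.70
[Mg2+]_stock = 0.02541 × 19.70 = 0.5005 mol/L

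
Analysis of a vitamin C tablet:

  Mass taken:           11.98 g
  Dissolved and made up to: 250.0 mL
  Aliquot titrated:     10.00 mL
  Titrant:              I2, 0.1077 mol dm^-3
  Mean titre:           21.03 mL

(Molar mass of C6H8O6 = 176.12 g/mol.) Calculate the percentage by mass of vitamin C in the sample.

C6H8O6 + I2 → C6H6O6 + 2 HI
n(I2) per titration = 0.02103 × 0.1077 = 2.265 × 10^-3 mol
n(C6H8O6) in each aliquot = 2.265 × 10^-3 mol (1:1 ratio)
n(C6H8O6) in the whole flask = 2.265 × 10^-3 × 250.0/10.00 = 0.05662 mol
mass of C6H8O6 = 0.05662 × 176.12 = 9.972 g
% C6H8O6 = 9.972 / 11.98 × 100 = 83.24 %

83.24 %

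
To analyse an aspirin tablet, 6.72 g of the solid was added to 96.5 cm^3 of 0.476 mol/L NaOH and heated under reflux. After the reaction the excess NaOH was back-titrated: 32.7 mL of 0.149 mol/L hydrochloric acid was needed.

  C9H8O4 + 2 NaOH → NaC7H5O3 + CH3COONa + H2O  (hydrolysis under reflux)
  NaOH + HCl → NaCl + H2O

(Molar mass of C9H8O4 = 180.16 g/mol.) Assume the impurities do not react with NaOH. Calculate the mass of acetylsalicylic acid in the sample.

3.70 g

n(NaOH) added = 0.0965 × 0.476 = 0.0459 mol
n(HCl) used in back-titration = 0.0327 × 0.149 = 4.87 × 10^-3 mol
n(NaOH) left over = 4.87 × 10^-3 mol (1:1 ratio)
n(NaOH) consumed by analyte = 0.0459 − 4.87 × 10^-3 = 0.0411 mol
From the 1:2 ratio, n(C9H8O4) = 1/2 × 0.0411 = 0.0205 mol
mass of C9H8O4 = 0.0205 × 180.16 = 3.70 g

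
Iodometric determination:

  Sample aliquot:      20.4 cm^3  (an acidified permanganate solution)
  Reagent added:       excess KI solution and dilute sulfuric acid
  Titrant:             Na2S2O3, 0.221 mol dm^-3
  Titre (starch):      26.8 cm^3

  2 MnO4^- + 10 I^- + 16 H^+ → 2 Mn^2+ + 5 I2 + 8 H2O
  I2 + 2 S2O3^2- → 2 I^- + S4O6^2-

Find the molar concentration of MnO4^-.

0.0581 mol/L

n(S2O3^2-) = 0.0268 × 0.221 = 5.92 × 10^-3 mol
n(I2) = n(S2O3^2-)/2 = 2.96 × 10^-3 mol
From the 2:5 ratio, n(MnO4^-) in the aliquot = 2/5 × 2.96 × 10^-3 = 1.18 × 10^-3 mol
[MnO4^-] = 1.18 × 10^-3 / 0.0204 = 0.0581 mol/L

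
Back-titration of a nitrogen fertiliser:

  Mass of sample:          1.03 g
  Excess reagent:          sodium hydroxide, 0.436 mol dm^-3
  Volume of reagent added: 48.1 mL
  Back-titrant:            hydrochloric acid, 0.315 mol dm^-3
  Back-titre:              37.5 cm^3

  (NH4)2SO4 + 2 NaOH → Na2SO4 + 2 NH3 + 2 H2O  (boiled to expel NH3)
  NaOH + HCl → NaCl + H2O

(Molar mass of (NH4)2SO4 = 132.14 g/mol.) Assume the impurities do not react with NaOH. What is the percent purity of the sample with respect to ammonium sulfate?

n(NaOH) added = 0.0481 × 0.436 = 0.0210 mol
n(HCl) used in back-titration = 0.0375 × 0.315 = 0.0118 mol
n(NaOH) left over = 0.0118 mol (1:1 ratio)
n(NaOH) consumed by analyte = 0.0210 − 0.0118 = 9.16 × 10^-3 mol
From the 1:2 ratio, n((NH4)2SO4) = 1/2 × 9.16 × 10^-3 = 4.58 × 10^-3 mol
mass of (NH4)2SO4 = 4.58 × 10^-3 × 132.14 = 0.605 g
% (NH4)2SO4 = 0.605 / 1.03 × 100 = 58.8 %

58.8 %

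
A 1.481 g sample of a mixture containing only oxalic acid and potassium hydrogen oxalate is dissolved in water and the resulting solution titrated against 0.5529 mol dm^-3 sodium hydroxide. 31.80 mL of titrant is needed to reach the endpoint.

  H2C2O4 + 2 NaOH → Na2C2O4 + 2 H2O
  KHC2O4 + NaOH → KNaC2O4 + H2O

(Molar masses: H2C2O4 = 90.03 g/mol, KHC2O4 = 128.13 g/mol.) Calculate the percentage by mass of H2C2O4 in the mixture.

28.22 %

n(NaOH) = 0.03180 × 0.5529 = 0.01758 mol
Let x = n(H2C2O4), y = n(KHC2O4).
Titrant: 2x + 1y = 0.01758;  mass: 90.03x + 128.13y = 1.481
Solving, x = 4.643 × 10^-3 mol, y = 8.296 × 10^-3 mol
mass of H2C2O4 = 4.643 × 10^-3 × 90.03 = 0.4180 g
% H2C2O4 = 0.4180 / 1.481 × 100 = 28.22 %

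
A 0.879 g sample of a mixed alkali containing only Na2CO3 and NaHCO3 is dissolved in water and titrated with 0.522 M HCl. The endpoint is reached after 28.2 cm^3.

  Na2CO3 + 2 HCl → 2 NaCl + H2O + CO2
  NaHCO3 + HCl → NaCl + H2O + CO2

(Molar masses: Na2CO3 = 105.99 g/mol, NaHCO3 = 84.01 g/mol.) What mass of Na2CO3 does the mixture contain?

0.611 g

n(HCl) = 0.0282 × 0.522 = 0.0147 mol
Let x = n(Na2CO3), y = n(NaHCO3).
Titrant: 2x + 1y = 0.0147;  mass: 105.99x + 84.01y = 0.879
Solving, x = 5.77 × 10^-3 mol, y = 3.19 × 10^-3 mol
mass of Na2CO3 = 5.77 × 10^-3 × 105.99 = 0.611 g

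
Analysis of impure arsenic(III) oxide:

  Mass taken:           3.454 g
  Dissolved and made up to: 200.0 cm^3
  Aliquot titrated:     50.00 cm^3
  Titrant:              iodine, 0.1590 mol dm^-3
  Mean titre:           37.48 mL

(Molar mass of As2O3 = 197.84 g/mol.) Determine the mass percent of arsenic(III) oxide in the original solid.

As2O3 + 2 I2 + 2 H2O → As2O5 + 4 HI
n(I2) per titration = 0.03748 × 0.1590 = 5.959 × 10^-3 mol
From the 1:2 ratio, n(As2O3) in each aliquot = 1/2 × 5.959 × 10^-3 = 2.980 × 10^-3 mol
n(As2O3) in the whole flask = 2.980 × 10^-3 × 200.0/50.00 = 0.01192 mol
mass of As2O3 = 0.01192 × 197.84 = 2.358 g
% As2O3 = 2.358 / 3.454 × 100 = 68.27 %

68.27 %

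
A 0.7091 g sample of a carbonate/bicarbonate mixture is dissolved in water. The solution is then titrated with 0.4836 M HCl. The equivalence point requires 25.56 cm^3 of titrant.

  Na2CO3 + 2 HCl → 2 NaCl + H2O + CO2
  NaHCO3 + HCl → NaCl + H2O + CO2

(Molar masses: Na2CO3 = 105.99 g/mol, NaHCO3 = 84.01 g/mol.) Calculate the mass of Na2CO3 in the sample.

0.5627 g

n(HCl) = 0.02556 × 0.4836 = 0.01236 mol
Let x = n(Na2CO3), y = n(NaHCO3).
Titrant: 2x + 1y = 0.01236;  mass: 105.99x + 84.01y = 0.7091
Solving, x = 5.309 × 10^-3 mol, y = 1.742 × 10^-3 mol
mass of Na2CO3 = 5.309 × 10^-3 × 105.99 = 0.5627 g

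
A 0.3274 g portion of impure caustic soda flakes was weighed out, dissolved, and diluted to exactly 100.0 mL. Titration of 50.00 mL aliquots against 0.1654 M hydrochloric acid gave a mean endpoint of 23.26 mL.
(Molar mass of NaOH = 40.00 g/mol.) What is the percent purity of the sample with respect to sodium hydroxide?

94.01 %

NaOH + HCl → NaCl + H2O
n(HCl) per titration = 0.02326 × 0.1654 = 3.847 × 10^-3 mol
n(NaOH) in each aliquot = 3.847 × 10^-3 mol (1:1 ratio)
n(NaOH) in the whole flask = 3.847 × 10^-3 × 100.0/50.00 = 7.694 × 10^-3 mol
mass of NaOH = 7.694 × 10^-3 × 40.00 = 0.3078 g
% NaOH = 0.3078 / 0.3274 × 100 = 94.01 %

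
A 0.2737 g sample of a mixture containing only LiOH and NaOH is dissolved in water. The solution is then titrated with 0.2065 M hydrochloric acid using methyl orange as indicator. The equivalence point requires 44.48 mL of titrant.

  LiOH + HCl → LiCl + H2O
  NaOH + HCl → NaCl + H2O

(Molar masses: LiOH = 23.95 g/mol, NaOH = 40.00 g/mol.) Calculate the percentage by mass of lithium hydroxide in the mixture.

n(HCl) = 0.04448 × 0.2065 = 9.185 × 10^-3 mol
Let x = n(LiOH), y = n(NaOH).
Titrant: 1x + 1y = 9.185 × 10^-3;  mass: 23.95x + 40.00y = 0.2737
Solving, x = 5.838 × 10^-3 mol, y = 3.347 × 10^-3 mol
mass of LiOH = 5.838 × 10^-3 × 23.95 = 0.1398 g
% LiOH = 0.1398 / 0.2737 × 100 = 51.09 %

51.09 %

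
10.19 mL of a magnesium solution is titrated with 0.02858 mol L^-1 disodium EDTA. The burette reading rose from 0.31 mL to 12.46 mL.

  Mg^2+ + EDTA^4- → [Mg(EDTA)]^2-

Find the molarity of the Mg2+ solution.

n(EDTA) = 0.01215 L × 0.02858 mol/L = 3.472 × 10^-4 mol
n(Mg2+) = 3.472 × 10^-4 mol (1:1 mole ratio)
[Mg2+] = 3.472 × 10^-4 mol / 0.01019 L = 0.03408 mol/L

0.03408 mol/L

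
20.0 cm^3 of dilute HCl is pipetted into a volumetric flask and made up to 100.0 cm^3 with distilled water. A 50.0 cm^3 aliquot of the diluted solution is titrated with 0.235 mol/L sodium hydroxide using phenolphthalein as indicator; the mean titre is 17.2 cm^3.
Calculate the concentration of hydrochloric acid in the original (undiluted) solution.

HCl + NaOH → NaCl + H2O
n(NaOH) = 0.0172 × 0.235 = 4.04 × 10^-3 mol
n(HCl) in the aliquot = 4.04 × 10^-3 mol (1:1 ratio)
[HCl]_dilute = 4.04 × 10^-3 / 0.0500 = 0.0808 mol/L
Dilution factor = 100.0 / 20.0 = 5.000
[HCl]_stock = 0.0808 × 5.000 = 0.404 mol/L

0.404 mol/L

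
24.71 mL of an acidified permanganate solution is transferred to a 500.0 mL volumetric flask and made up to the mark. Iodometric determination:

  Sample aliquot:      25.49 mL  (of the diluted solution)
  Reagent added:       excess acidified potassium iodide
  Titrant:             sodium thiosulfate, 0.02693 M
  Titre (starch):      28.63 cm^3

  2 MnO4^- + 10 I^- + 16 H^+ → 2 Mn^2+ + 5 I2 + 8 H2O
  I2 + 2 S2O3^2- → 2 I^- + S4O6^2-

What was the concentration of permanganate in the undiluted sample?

0.1224 M

n(S2O3^2-) = 0.02863 × 0.02693 = 7.710 × 10^-4 mol
n(I2) = n(S2O3^2-)/2 = 3.855 × 10^-4 mol
From the 2:5 ratio, n(MnO4^-) in the aliquot = 2/5 × 3.855 × 10^-4 = 1.542 × 10^-4 mol
[MnO4^-]_dilute = 1.542 × 10^-4 / 0.02549 = 0.006049 mol/L
[MnO4^-]_original = 0.006049 × 500.0/24.71 = 0.1224 mol/L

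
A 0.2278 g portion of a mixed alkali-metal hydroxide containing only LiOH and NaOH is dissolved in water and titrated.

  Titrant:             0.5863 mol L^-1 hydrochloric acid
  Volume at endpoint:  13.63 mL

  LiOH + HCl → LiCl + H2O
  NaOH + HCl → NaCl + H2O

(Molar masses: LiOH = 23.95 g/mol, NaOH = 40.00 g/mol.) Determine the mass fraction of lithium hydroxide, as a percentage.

n(HCl) = 0.01363 × 0.5863 = 7.991 × 10^-3 mol
Let x = n(LiOH), y = n(NaOH).
Titrant: 1x + 1y = 7.991 × 10^-3;  mass: 23.95x + 40.00y = 0.2278
Solving, x = 5.723 × 10^-3 mol, y = 2.268 × 10^-3 mol
mass of LiOH = 5.723 × 10^-3 × 23.95 = 0.1371 g
% LiOH = 0.1371 / 0.2278 × 100 = 60.17 %

60.17 %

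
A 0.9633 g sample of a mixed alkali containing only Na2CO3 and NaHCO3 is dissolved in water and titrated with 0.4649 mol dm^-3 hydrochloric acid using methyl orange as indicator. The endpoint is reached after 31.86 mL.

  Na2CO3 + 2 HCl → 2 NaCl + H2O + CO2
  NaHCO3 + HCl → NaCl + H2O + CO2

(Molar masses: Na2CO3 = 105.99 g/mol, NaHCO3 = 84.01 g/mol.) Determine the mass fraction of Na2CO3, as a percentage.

n(HCl) = 0.03186 × 0.4649 = 0.01481 mol
Let x = n(Na2CO3), y = n(NaHCO3).
Titrant: 2x + 1y = 0.01481;  mass: 105.99x + 84.01y = 0.9633
Solving, x = 4.531 × 10^-3 mol, y = 5.751 × 10^-3 mol
mass of Na2CO3 = 4.531 × 10^-3 × 105.99 = 0.4802 g
% Na2CO3 = 0.4802 / 0.9633 × 100 = 49.85 %

49.85 %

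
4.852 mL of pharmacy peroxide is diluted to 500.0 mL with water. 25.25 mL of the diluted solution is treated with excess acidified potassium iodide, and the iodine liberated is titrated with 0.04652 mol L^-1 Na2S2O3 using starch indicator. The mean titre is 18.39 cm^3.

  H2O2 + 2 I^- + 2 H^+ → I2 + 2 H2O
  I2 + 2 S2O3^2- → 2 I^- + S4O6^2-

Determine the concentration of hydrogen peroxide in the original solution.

1.746 mol/L

n(S2O3^2-) = 0.01839 × 0.04652 = 8.555 × 10^-4 mol
n(I2) = n(S2O3^2-)/2 = 4.278 × 10^-4 mol
n(H2O2) in the aliquot = 4.278 × 10^-4 mol (1:1 ratio)
[H2O2]_dilute = 4.278 × 10^-4 / 0.02525 = 0.01694 mol/L
[H2O2]_original = 0.01694 × 500.0/4.852 = 1.746 mol/L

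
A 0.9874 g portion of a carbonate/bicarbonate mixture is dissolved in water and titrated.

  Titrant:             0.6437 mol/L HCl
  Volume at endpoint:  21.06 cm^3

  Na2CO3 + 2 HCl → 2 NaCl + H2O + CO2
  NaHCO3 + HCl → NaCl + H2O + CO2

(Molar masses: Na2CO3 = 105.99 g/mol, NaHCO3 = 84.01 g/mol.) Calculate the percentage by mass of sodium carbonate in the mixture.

n(HCl) = 0.02106 × 0.6437 = 0.01356 mol
Let x = n(Na2CO3), y = n(NaHCO3).
Titrant: 2x + 1y = 0.01356;  mass: 105.99x + 84.01y = 0.9874
Solving, x = 2.442 × 10^-3 mol, y = 8.673 × 10^-3 mol
mass of Na2CO3 = 2.442 × 10^-3 × 105.99 = 0.2588 g
% Na2CO3 = 0.2588 / 0.9874 × 100 = 26.21 %

26.21 %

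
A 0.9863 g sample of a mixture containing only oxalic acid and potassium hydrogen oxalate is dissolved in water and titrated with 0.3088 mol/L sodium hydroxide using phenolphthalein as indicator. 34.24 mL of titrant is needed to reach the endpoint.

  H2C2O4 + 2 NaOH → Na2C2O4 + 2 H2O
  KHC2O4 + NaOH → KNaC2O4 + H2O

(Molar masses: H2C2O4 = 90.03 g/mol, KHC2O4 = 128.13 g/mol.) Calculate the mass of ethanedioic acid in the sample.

0.1996 g

n(NaOH) = 0.03424 × 0.3088 = 0.01057 mol
Let x = n(H2C2O4), y = n(KHC2O4).
Titrant: 2x + 1y = 0.01057;  mass: 90.03x + 128.13y = 0.9863
Solving, x = 2.217 × 10^-3 mol, y = 6.140 × 10^-3 mol
mass of H2C2O4 = 2.217 × 10^-3 × 90.03 = 0.1996 g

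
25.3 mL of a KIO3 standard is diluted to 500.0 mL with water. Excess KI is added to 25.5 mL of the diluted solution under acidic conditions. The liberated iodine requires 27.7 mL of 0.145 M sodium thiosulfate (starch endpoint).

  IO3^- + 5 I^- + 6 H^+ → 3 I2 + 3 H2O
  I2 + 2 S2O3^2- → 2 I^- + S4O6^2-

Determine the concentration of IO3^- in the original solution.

0.519 M

n(S2O3^2-) = 0.0277 × 0.145 = 4.02 × 10^-3 mol
n(I2) = n(S2O3^2-)/2 = 2.01 × 10^-3 mol
From the 1:3 ratio, n(IO3^-) in the aliquot = 1/3 × 2.01 × 10^-3 = 6.69 × 10^-4 mol
[IO3^-]_dilute = 6.69 × 10^-4 / 0.0255 = 0.0263 mol/L
[IO3^-]_original = 0.0263 × 500.0/25.3 = 0.519 mol/L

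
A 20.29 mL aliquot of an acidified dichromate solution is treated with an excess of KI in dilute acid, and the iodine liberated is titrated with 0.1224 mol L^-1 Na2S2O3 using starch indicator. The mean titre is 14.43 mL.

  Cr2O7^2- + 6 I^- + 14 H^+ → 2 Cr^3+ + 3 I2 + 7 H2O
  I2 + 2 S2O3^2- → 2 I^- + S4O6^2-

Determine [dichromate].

n(S2O3^2-) = 0.01443 × 0.1224 = 1.766 × 10^-3 mol
n(I2) = n(S2O3^2-)/2 = 8.831 × 10^-4 mol
From the 1:3 ratio, n(Cr2O7^2-) in the aliquot = 1/3 × 8.831 × 10^-4 = 2.944 × 10^-4 mol
[Cr2O7^2-] = 2.944 × 10^-4 / 0.02029 = 0.01451 mol/L

0.01451 mol/L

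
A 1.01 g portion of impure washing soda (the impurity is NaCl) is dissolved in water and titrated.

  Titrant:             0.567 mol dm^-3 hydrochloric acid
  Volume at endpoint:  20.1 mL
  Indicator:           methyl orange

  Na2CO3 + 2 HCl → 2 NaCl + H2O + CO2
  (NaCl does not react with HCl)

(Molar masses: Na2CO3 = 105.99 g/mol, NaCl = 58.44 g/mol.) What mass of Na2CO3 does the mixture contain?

0.604 g

n(HCl) = 0.0201 × 0.567 = 0.0114 mol
Let x = n(Na2CO3), y = n(NaCl).
Titrant: 2x = 0.0114;  mass: 105.99x + 58.44y = 1.01
Solving, x = 5.70 × 10^-3 mol, y = 6.95 × 10^-3 mol
mass of Na2CO3 = 5.70 × 10^-3 × 105.99 = 0.604 g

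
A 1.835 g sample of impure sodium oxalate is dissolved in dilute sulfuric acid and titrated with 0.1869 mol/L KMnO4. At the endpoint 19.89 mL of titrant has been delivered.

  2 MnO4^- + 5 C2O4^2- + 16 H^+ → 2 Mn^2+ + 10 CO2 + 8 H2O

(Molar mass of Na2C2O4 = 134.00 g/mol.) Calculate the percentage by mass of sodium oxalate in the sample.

67.87 %

n(KMnO4) = 0.01989 L × 0.1869 mol/L = 3.717 × 10^-3 mol
From the 5:2 ratio, n(Na2C2O4) = 5/2 × 3.717 × 10^-3 = 9.294 × 10^-3 mol
mass of Na2C2O4 = 9.294 × 10^-3 × 134.00 g/mol = 1.245 g
% Na2C2O4 = 1.245 / 1.835 × 100 = 67.87 %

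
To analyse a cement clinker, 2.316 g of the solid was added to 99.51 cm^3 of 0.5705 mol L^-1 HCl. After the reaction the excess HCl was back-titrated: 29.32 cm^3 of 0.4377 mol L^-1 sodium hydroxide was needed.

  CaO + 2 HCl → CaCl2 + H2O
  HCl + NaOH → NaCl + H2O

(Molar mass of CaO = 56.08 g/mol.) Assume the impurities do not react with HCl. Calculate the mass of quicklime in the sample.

1.232 g

n(HCl) added = 0.09951 × 0.5705 = 0.05677 mol
n(NaOH) used in back-titration = 0.02932 × 0.4377 = 0.01283 mol
n(HCl) left over = 0.01283 mol (1:1 ratio)
n(HCl) consumed by analyte = 0.05677 − 0.01283 = 0.04394 mol
From the 1:2 ratio, n(CaO) = 1/2 × 0.04394 = 0.02197 mol
mass of CaO = 0.02197 × 56.08 = 1.232 g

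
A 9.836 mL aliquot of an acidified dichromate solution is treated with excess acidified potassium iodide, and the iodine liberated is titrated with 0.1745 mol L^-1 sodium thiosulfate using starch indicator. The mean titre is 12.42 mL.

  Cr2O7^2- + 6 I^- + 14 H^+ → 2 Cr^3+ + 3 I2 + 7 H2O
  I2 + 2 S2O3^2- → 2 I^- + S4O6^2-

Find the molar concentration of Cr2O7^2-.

0.03672 mol/L

n(S2O3^2-) = 0.01242 × 0.1745 = 2.167 × 10^-3 mol
n(I2) = n(S2O3^2-)/2 = 1.084 × 10^-3 mol
From the 1:3 ratio, n(Cr2O7^2-) in the aliquot = 1/3 × 1.084 × 10^-3 = 3.612 × 10^-4 mol
[Cr2O7^2-] = 3.612 × 10^-4 / 0.009836 = 0.03672 mol/L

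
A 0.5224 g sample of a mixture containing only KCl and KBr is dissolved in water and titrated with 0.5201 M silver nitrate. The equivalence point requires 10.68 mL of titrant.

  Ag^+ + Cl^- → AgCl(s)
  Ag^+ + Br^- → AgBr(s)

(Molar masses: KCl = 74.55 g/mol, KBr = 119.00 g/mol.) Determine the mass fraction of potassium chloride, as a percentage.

44.50 %

n(AgNO3) = 0.01068 × 0.5201 = 5.555 × 10^-3 mol
Let x = n(KCl), y = n(KBr).
Titrant: 1x + 1y = 5.555 × 10^-3;  mass: 74.55x + 119.00y = 0.5224
Solving, x = 3.118 × 10^-3 mol, y = 2.436 × 10^-3 mol
mass of KCl = 3.118 × 10^-3 × 74.55 = 0.2325 g
% KCl = 0.2325 / 0.5224 × 100 = 44.50 %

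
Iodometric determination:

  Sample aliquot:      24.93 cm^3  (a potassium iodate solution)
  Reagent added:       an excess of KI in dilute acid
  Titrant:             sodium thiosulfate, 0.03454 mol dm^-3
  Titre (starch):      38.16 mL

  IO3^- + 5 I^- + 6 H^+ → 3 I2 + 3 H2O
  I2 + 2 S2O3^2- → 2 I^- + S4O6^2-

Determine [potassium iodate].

n(S2O3^2-) = 0.03816 × 0.03454 = 1.318 × 10^-3 mol
n(I2) = n(S2O3^2-)/2 = 6.590 × 10^-4 mol
From the 1:3 ratio, n(IO3^-) in the aliquot = 1/3 × 6.590 × 10^-4 = 2.197 × 10^-4 mol
[IO3^-] = 2.197 × 10^-4 / 0.02493 = 0.008812 mol/L

0.008812 mol/L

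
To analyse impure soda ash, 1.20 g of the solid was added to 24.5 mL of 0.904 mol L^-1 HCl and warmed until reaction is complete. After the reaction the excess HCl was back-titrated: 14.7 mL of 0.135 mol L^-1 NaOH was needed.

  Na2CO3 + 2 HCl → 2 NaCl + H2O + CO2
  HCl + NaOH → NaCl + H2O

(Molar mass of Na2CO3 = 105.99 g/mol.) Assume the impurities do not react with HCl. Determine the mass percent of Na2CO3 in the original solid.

89.0 %

n(HCl) added = 0.0245 × 0.904 = 0.0221 mol
n(NaOH) used in back-titration = 0.0147 × 0.135 = 1.98 × 10^-3 mol
n(HCl) left over = 1.98 × 10^-3 mol (1:1 ratio)
n(HCl) consumed by analyte = 0.0221 − 1.98 × 10^-3 = 0.0202 mol
From the 1:2 ratio, n(Na2CO3) = 1/2 × 0.0202 = 0.0101 mol
mass of Na2CO3 = 0.0101 × 105.99 = 1.07 g
% Na2CO3 = 1.07 / 1.20 × 100 = 89.0 %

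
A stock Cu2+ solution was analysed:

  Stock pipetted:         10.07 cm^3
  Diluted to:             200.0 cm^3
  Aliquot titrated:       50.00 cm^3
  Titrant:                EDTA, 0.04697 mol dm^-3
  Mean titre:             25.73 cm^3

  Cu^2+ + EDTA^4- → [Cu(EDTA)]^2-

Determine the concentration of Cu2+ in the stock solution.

0.4801 mol/L

n(EDTA) = 0.02573 × 0.04697 = 1.209 × 10^-3 mol
n(Cu2+) in the aliquot = 1.209 × 10^-3 mol (1:1 ratio)
[Cu2+]_dilute = 1.209 × 10^-3 / 0.05000 = 0.02417 mol/L
Dilution factor = 200.0 / 10.07 = 19.86
[Cu2+]_stock = 0.02417 × 19.86 = 0.4801 mol/L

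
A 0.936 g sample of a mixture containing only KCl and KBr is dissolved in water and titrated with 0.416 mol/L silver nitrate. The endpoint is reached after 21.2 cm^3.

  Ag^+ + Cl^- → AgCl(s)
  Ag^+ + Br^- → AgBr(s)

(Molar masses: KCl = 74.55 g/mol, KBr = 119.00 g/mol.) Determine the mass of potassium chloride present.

0.190 g

n(AgNO3) = 0.0212 × 0.416 = 8.82 × 10^-3 mol
Let x = n(KCl), y = n(KBr).
Titrant: 1x + 1y = 8.82 × 10^-3;  mass: 74.55x + 119.00y = 0.936
Solving, x = 2.55 × 10^-3 mol, y = 6.27 × 10^-3 mol
mass of KCl = 2.55 × 10^-3 × 74.55 = 0.190 g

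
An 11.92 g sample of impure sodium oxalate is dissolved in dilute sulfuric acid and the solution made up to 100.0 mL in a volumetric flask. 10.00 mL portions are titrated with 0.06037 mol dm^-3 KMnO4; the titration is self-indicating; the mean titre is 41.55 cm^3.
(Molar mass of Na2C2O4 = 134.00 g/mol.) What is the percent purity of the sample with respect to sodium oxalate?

2 MnO4^- + 5 C2O4^2- + 16 H^+ → 2 Mn^2+ + 10 CO2 + 8 H2O
n(KMnO4) per titration = 0.04155 × 0.06037 = 2.508 × 10^-3 mol
From the 5:2 ratio, n(Na2C2O4) in each aliquot = 5/2 × 2.508 × 10^-3 = 6.271 × 10^-3 mol
n(Na2C2O4) in the whole flask = 6.271 × 10^-3 × 100.0/10.00 = 0.06271 mol
mass of Na2C2O4 = 0.06271 × 134.00 = 8.403 g
% Na2C2O4 = 8.403 / 11.92 × 100 = 70.50 %

70.50 %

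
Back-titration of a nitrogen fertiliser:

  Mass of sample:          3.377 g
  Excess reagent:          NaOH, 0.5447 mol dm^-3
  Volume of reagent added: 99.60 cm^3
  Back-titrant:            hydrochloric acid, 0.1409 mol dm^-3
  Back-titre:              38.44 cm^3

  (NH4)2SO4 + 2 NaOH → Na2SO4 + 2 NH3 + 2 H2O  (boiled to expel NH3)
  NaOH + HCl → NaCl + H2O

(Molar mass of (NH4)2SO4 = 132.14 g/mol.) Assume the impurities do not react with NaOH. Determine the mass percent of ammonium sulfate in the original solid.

95.55 %

n(NaOH) added = 0.09960 × 0.5447 = 0.05425 mol
n(HCl) used in back-titration = 0.03844 × 0.1409 = 5.416 × 10^-3 mol
n(NaOH) left over = 5.416 × 10^-3 mol (1:1 ratio)
n(NaOH) consumed by analyte = 0.05425 − 5.416 × 10^-3 = 0.04884 mol
From the 1:2 ratio, n((NH4)2SO4) = 1/2 × 0.04884 = 0.02442 mol
mass of (NH4)2SO4 = 0.02442 × 132.14 = 3.227 g
% (NH4)2SO4 = 3.227 / 3.377 × 100 = 95.55 %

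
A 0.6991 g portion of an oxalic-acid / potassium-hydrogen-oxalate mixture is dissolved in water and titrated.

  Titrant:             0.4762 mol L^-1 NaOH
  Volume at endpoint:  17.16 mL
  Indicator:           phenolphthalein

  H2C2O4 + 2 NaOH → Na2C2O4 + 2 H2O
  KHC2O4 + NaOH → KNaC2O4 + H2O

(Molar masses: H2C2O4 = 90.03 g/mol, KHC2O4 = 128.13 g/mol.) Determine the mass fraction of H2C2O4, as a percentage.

26.95 %

n(NaOH) = 0.01716 × 0.4762 = 8.172 × 10^-3 mol
Let x = n(H2C2O4), y = n(KHC2O4).
Titrant: 2x + 1y = 8.172 × 10^-3;  mass: 90.03x + 128.13y = 0.6991
Solving, x = 2.093 × 10^-3 mol, y = 3.986 × 10^-3 mol
mass of H2C2O4 = 2.093 × 10^-3 × 90.03 = 0.1884 g
% H2C2O4 = 0.1884 / 0.6991 × 100 = 26.95 %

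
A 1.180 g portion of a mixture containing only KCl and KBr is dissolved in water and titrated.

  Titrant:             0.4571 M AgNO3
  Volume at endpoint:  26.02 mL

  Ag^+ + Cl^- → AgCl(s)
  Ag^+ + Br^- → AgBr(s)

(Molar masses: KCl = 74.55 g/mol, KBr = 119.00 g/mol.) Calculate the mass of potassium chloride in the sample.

n(AgNO3) = 0.02602 × 0.4571 = 0.01189 mol
Let x = n(KCl), y = n(KBr).
Titrant: 1x + 1y = 0.01189;  mass: 74.55x + 119.00y = 1.180
Solving, x = 5.295 × 10^-3 mol, y = 6.599 × 10^-3 mol
mass of KCl = 5.295 × 10^-3 × 74.55 = 0.3947 g

0.3947 g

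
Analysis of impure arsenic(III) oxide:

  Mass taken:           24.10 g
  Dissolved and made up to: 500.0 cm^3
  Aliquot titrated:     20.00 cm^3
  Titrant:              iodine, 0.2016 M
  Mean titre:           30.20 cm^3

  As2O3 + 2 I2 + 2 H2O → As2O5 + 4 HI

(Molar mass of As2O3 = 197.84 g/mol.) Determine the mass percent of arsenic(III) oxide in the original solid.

n(I2) per titration = 0.03020 × 0.2016 = 6.088 × 10^-3 mol
From the 1:2 ratio, n(As2O3) in each aliquot = 1/2 × 6.088 × 10^-3 = 3.044 × 10^-3 mol
n(As2O3) in the whole flask = 3.044 × 10^-3 × 500.0/20.00 = 0.07610 mol
mass of As2O3 = 0.07610 × 197.84 = 15.06 g
% As2O3 = 15.06 / 24.10 × 100 = 62.47 %

62.47 %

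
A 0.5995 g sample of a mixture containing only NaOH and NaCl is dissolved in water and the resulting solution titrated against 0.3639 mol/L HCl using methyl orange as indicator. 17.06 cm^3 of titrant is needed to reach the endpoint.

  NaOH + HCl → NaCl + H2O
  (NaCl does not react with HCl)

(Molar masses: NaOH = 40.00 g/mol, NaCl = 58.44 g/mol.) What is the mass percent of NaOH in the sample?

n(HCl) = 0.01706 × 0.3639 = 6.208 × 10^-3 mol
Let x = n(NaOH), y = n(NaCl).
Titrant: 1x = 6.208 × 10^-3;  mass: 40.00x + 58.44y = 0.5995
Solving, x = 6.208 × 10^-3 mol, y = 6.009 × 10^-3 mol
mass of NaOH = 6.208 × 10^-3 × 40.00 = 0.2483 g
% NaOH = 0.2483 / 0.5995 × 100 = 41.42 %

41.42 %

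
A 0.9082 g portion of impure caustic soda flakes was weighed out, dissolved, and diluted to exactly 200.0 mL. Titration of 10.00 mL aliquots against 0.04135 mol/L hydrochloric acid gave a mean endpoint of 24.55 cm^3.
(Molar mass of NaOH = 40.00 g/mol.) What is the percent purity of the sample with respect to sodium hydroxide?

NaOH + HCl → NaCl + H2O
n(HCl) per titration = 0.02455 × 0.04135 = 1.015 × 10^-3 mol
n(NaOH) in each aliquot = 1.015 × 10^-3 mol (1:1 ratio)
n(NaOH) in the whole flask = 1.015 × 10^-3 × 200.0/10.00 = 0.02030 mol
mass of NaOH = 0.02030 × 40.00 = 0.8121 g
% NaOH = 0.8121 / 0.9082 × 100 = 89.42 %

89.42 %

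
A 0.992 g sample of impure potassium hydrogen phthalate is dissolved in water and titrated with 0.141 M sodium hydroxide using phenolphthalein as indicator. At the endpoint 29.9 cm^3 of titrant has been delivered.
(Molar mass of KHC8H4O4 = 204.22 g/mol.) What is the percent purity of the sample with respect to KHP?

86.8 %

KHC8H4O4 + NaOH → KNaC8H4O4 + H2O
n(NaOH) = 0.0299 L × 0.141 mol/L = 4.22 × 10^-3 mol
n(KHC8H4O4) = 4.22 × 10^-3 mol (1:1 ratio)
mass of KHC8H4O4 = 4.22 × 10^-3 × 204.22 g/mol = 0.861 g
% KHC8H4O4 = 0.861 / 0.992 × 100 = 86.8 %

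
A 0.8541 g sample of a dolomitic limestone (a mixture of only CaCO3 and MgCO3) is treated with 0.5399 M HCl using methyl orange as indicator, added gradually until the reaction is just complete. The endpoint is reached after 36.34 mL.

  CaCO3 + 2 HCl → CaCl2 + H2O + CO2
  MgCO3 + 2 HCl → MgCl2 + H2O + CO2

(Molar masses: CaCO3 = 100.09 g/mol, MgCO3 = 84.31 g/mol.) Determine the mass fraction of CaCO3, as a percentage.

n(HCl) = 0.03634 × 0.5399 = 0.01962 mol
Let x = n(CaCO3), y = n(MgCO3).
Titrant: 2x + 2y = 0.01962;  mass: 100.09x + 84.31y = 0.8541
Solving, x = 1.712 × 10^-3 mol, y = 8.098 × 10^-3 mol
mass of CaCO3 = 1.712 × 10^-3 × 100.09 = 0.1714 g
% CaCO3 = 0.1714 / 0.8541 × 100 = 20.07 %

20.07 %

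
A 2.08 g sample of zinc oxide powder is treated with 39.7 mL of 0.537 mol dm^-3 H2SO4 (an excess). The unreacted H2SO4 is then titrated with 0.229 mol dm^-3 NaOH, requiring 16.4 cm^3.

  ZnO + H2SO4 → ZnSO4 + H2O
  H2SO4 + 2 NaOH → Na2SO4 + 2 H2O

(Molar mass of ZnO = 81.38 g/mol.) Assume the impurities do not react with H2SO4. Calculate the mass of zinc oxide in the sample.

n(H2SO4) added = 0.0397 × 0.537 = 0.0213 mol
n(NaOH) used in back-titration = 0.0164 × 0.229 = 3.76 × 10^-3 mol
From the 1:2 ratio, n(H2SO4) left over = 1/2 × 3.76 × 10^-3 = 1.88 × 10^-3 mol
n(H2SO4) consumed by analyte = 0.0213 − 1.88 × 10^-3 = 0.0194 mol
n(ZnO) = 0.0194 mol (1:1 ratio)
mass of ZnO = 0.0194 × 81.38 = 1.58 g

1.58 g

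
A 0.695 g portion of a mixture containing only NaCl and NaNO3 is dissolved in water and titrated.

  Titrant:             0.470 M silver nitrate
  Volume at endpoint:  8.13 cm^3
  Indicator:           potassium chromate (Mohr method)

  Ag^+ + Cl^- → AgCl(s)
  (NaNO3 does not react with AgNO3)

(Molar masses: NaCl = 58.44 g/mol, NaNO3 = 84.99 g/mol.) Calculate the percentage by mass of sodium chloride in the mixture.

n(AgNO3) = 0.00813 × 0.470 = 3.82 × 10^-3 mol
Let x = n(NaCl), y = n(NaNO3).
Titrant: 1x = 3.82 × 10^-3;  mass: 58.44x + 84.99y = 0.695
Solving, x = 3.82 × 10^-3 mol, y = 5.55 × 10^-3 mol
mass of NaCl = 3.82 × 10^-3 × 58.44 = 0.223 g
% NaCl = 0.223 / 0.695 × 100 = 32.1 %

32.1 %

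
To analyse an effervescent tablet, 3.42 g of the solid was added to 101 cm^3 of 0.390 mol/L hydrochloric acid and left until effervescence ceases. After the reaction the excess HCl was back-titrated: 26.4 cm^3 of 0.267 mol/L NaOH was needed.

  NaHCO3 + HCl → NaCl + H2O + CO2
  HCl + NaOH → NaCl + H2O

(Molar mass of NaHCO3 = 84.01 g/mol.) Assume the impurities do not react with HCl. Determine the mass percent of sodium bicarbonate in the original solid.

n(HCl) added = 0.101 × 0.390 = 0.0394 mol
n(NaOH) used in back-titration = 0.0264 × 0.267 = 7.05 × 10^-3 mol
n(HCl) left over = 7.05 × 10^-3 mol (1:1 ratio)
n(HCl) consumed by analyte = 0.0394 − 7.05 × 10^-3 = 0.0323 mol
n(NaHCO3) = 0.0323 mol (1:1 ratio)
mass of NaHCO3 = 0.0323 × 84.01 = 2.72 g
% NaHCO3 = 2.72 / 3.42 × 100 = 79.4 %

79.4 %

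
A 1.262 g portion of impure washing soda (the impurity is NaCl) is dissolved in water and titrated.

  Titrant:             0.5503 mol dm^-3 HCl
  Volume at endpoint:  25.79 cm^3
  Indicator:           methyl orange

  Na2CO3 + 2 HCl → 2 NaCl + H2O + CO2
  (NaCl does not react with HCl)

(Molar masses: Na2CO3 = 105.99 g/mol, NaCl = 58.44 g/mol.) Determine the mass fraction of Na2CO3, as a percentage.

59.60 %

n(HCl) = 0.02579 × 0.5503 = 0.01419 mol
Let x = n(Na2CO3), y = n(NaCl).
Titrant: 2x = 0.01419;  mass: 105.99x + 58.44y = 1.262
Solving, x = 7.096 × 10^-3 mol, y = 8.725 × 10^-3 mol
mass of Na2CO3 = 7.096 × 10^-3 × 105.99 = 0.7521 g
% Na2CO3 = 0.7521 / 1.262 × 100 = 59.60 %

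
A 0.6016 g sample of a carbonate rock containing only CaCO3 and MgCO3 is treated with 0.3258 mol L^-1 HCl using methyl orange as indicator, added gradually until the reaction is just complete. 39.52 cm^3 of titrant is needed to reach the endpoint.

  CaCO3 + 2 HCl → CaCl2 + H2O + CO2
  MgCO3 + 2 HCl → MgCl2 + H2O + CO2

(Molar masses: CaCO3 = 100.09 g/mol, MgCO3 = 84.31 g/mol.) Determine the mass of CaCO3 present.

n(HCl) = 0.03952 × 0.3258 = 0.01288 mol
Let x = n(CaCO3), y = n(MgCO3).
Titrant: 2x + 2y = 0.01288;  mass: 100.09x + 84.31y = 0.6016
Solving, x = 3.728 × 10^-3 mol, y = 2.710 × 10^-3 mol
mass of CaCO3 = 3.728 × 10^-3 × 100.09 = 0.3731 g

0.3731 g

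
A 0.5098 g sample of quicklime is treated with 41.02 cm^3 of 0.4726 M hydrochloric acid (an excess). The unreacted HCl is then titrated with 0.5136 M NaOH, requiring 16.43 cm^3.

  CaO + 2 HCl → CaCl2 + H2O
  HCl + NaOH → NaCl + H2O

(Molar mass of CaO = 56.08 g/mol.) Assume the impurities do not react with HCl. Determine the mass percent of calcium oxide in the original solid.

60.21 %

n(HCl) added = 0.04102 × 0.4726 = 0.01939 mol
n(NaOH) used in back-titration = 0.01643 × 0.5136 = 8.438 × 10^-3 mol
n(HCl) left over = 8.438 × 10^-3 mol (1:1 ratio)
n(HCl) consumed by analyte = 0.01939 − 8.438 × 10^-3 = 0.01095 mol
From the 1:2 ratio, n(CaO) = 1/2 × 0.01095 = 5.474 × 10^-3 mol
mass of CaO = 5.474 × 10^-3 × 56.08 = 0.3070 g
% CaO = 0.3070 / 0.5098 × 100 = 60.21 %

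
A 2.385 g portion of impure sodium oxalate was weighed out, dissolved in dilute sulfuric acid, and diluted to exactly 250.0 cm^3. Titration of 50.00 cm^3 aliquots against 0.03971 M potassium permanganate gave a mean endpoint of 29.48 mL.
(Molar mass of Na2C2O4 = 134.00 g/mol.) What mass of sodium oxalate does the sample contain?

1.961 g

2 MnO4^- + 5 C2O4^2- + 16 H^+ → 2 Mn^2+ + 10 CO2 + 8 H2O
n(KMnO4) per titration = 0.02948 × 0.03971 = 1.171 × 10^-3 mol
From the 5:2 ratio, n(Na2C2O4) in each aliquot = 5/2 × 1.171 × 10^-3 = 2.927 × 10^-3 mol
n(Na2C2O4) in the whole flask = 2.927 × 10^-3 × 250.0/50.00 = 0.01463 mol
mass of Na2C2O4 = 0.01463 × 134.00 = 1.961 g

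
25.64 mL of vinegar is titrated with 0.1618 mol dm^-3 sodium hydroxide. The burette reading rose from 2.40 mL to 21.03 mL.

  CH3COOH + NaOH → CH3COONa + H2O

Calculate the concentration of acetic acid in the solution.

0.1176 mol/L

n(NaOH) = 0.01863 L × 0.1618 mol/L = 3.014 × 10^-3 mol
n(CH3COOH) = 3.014 × 10^-3 mol (1:1 mole ratio)
[CH3COOH] = 3.014 × 10^-3 mol / 0.02564 L = 0.1176 mol/L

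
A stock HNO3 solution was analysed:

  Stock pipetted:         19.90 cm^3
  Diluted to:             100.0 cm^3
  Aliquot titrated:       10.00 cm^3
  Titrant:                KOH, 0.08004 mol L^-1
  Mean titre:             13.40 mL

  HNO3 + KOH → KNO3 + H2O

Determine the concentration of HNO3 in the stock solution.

n(KOH) = 0.01340 × 0.08004 = 1.073 × 10^-3 mol
n(HNO3) in the aliquot = 1.073 × 10^-3 mol (1:1 ratio)
[HNO3]_dilute = 1.073 × 10^-3 / 0.01000 = 0.1073 mol/L
Dilution factor = 100.0 / 19.90 = 5.025
[HNO3]_stock = 0.1073 × 5.025 = 0.5390 mol/L

0.5390 mol/L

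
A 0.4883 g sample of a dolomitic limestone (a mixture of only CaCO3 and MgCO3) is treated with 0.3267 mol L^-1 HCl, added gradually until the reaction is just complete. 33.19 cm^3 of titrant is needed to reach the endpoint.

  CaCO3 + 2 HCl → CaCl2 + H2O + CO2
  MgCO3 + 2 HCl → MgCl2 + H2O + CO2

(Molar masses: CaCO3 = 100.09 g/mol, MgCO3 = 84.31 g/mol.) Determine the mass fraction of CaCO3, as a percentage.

n(HCl) = 0.03319 × 0.3267 = 0.01084 mol
Let x = n(CaCO3), y = n(MgCO3).
Titrant: 2x + 2y = 0.01084;  mass: 100.09x + 84.31y = 0.4883
Solving, x = 1.978 × 10^-3 mol, y = 3.444 × 10^-3 mol
mass of CaCO3 = 1.978 × 10^-3 × 100.09 = 0.1979 g
% CaCO3 = 0.1979 / 0.4883 × 100 = 40.54 %

40.54 %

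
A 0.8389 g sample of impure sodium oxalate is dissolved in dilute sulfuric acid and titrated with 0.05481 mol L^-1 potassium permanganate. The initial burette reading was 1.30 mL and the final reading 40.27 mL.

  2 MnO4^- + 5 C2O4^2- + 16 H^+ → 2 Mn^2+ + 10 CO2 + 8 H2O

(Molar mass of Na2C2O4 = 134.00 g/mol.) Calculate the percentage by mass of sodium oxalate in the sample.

n(KMnO4) = 0.03897 L × 0.05481 mol/L = 2.136 × 10^-3 mol
From the 5:2 ratio, n(Na2C2O4) = 5/2 × 2.136 × 10^-3 = 5.340 × 10^-3 mol
mass of Na2C2O4 = 5.340 × 10^-3 × 134.00 g/mol = 0.7155 g
% Na2C2O4 = 0.7155 / 0.8389 × 100 = 85.30 %

85.30 %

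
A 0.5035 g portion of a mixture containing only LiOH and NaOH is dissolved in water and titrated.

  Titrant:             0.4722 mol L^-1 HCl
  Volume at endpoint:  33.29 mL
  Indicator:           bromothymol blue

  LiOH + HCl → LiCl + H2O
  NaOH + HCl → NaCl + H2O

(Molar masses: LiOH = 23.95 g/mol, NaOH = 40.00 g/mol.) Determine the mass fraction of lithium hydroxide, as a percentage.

n(HCl) = 0.03329 × 0.4722 = 0.01572 mol
Let x = n(LiOH), y = n(NaOH).
Titrant: 1x + 1y = 0.01572;  mass: 23.95x + 40.00y = 0.5035
Solving, x = 7.806 × 10^-3 mol, y = 7.914 × 10^-3 mol
mass of LiOH = 7.806 × 10^-3 × 23.95 = 0.1869 g
% LiOH = 0.1869 / 0.5035 × 100 = 37.13 %

37.13 %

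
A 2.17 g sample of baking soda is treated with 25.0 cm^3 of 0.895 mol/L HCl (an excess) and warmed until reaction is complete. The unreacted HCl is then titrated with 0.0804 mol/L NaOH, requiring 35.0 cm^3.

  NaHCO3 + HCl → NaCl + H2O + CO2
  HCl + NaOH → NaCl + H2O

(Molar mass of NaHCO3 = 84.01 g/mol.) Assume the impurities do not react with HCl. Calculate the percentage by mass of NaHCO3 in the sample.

75.7 %

n(HCl) added = 0.0250 × 0.895 = 0.0224 mol
n(NaOH) used in back-titration = 0.0350 × 0.0804 = 2.81 × 10^-3 mol
n(HCl) left over = 2.81 × 10^-3 mol (1:1 ratio)
n(HCl) consumed by analyte = 0.0224 − 2.81 × 10^-3 = 0.0196 mol
n(NaHCO3) = 0.0196 mol (1:1 ratio)
mass of NaHCO3 = 0.0196 × 84.01 = 1.64 g
% NaHCO3 = 1.64 / 2.17 × 100 = 75.7 %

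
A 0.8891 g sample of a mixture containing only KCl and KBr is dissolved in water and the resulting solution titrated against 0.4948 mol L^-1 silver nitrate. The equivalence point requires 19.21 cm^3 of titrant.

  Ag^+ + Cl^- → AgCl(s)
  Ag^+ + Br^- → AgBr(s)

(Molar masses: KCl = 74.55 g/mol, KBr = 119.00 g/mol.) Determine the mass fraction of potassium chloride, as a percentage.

n(AgNO3) = 0.01921 × 0.4948 = 9.505 × 10^-3 mol
Let x = n(KCl), y = n(KBr).
Titrant: 1x + 1y = 9.505 × 10^-3;  mass: 74.55x + 119.00y = 0.8891
Solving, x = 5.444 × 10^-3 mol, y = 4.061 × 10^-3 mol
mass of KCl = 5.444 × 10^-3 × 74.55 = 0.4059 g
% KCl = 0.4059 / 0.8891 × 100 = 45.65 %

45.65 %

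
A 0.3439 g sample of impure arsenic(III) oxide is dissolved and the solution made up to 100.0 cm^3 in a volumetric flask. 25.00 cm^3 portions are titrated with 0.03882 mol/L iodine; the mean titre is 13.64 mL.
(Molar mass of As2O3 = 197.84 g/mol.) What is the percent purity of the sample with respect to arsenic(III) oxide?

As2O3 + 2 I2 + 2 H2O → As2O5 + 4 HI
n(I2) per titration = 0.01364 × 0.03882 = 5.295 × 10^-4 mol
From the 1:2 ratio, n(As2O3) in each aliquot = 1/2 × 5.295 × 10^-4 = 2.648 × 10^-4 mol
n(As2O3) in the whole flask = 2.648 × 10^-4 × 100.0/25.00 = 1.059 × 10^-3 mol
mass of As2O3 = 1.059 × 10^-3 × 197.84 = 0.2095 g
% As2O3 = 0.2095 / 0.3439 × 100 = 60.92 %

60.92 %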